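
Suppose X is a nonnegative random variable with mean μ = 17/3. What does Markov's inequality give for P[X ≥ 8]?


μ = E[X] = 17/3, a = 8.
Markov: P[X ≥ 8] ≤ μ/a = (17/3)/8 = 17/24.
Numerically: ≈ 0.70833.
(Since a = 8 > μ = 5.66667, the bound 17/24 is < 1 and informative.)

P[X ≥ 8] ≤ 17/24 ≈ 0.70833.


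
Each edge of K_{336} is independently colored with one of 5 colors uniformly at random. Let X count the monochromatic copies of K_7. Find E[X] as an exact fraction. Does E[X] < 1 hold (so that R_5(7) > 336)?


E[X] = C(336, 7) · 5^{1 − 21} = 90079147136880 · 5^{−20} = 90079147136880/95367431640625.
As a reduced fraction: E[X] = 18015829427376/19073486328125 ≈ 0.945.
Is E[X] < 1? YES.
Since E[X] < 1, there exists a 5-coloring of K_{336} with no monochromatic K_7; hence R_5(7) > 336.

E[X] = 18015829427376/19073486328125 ≈ 0.945; E[X] < 1, so R_5(7) > 336.


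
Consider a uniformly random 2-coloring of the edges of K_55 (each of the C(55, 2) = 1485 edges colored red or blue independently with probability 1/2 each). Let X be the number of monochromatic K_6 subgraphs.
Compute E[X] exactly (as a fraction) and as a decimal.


Let X = Σ_S X_S over the C(55, 6) = 28989675 subsets S of size 6, where X_S = 1 if the K_6 on S is monochromatic.
For a fixed S, the K_6 on S has C(6, 2) = 15 edges. P[all 15 edges red] = (1/2)^15, and likewise for blue, so P[monochromatic] = 2·(1/2)^15 = 2^{1 − 15} = 1/16384.
By linearity: E[X] = C(55, 6) · 2^{1 − 15} = 28989675 · 1/16384 = 28989675/16384.
Numerically: E[X] ≈ 1769.3893.

E[X] = C(55,6)·2^(1−C(6,2)) = 28989675/16384 ≈ 1769.3893.


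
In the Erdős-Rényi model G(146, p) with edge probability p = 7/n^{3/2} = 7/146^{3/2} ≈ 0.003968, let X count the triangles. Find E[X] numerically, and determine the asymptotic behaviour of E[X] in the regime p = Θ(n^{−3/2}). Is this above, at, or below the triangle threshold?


Number of potential triangles: C(146, 3) = 508080.
Each occurs with probability p³ ≈ (0.003968)³ ≈ 6.247500e-08.
By linearity: E[X] = C(146, 3)·p³ ≈ 508080 · 6.247500e-08 ≈ 0.0317.
Since α = 3/2 > 1, p = c/n^{3/2} = o(1/n) is below the triangle threshold p ~ 1/n. Asymptotically E[X] ~ (c³/6)·n^{3(1−α)} = (7³/6)·n^{-1.5} → 0, so by Markov's inequality G has no triangles w.h.p.

E[X] ≈ 0.0317; in regime p = Θ(1/n^{3/2}) E[X] tends to 0 (below the triangle threshold p ~ 1/n).


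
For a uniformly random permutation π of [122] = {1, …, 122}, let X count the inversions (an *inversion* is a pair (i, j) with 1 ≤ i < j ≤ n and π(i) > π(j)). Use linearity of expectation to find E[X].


Write X = Σ X_I over the C(122, 2) = 7381 pairs i < j, with X_I the indicator of one inversion.
There are 7381 indicators.
For each fixed pair i < j, the values π(i) and π(j) are two distinct elements of {1, …, 122} in uniformly random order; by symmetry P[π(i) > π(j)] = 1/2.
By linearity: E[X] = 7381 · (1/2) = C(122, 2) · (1/2) = 7381/2 = 7381/2 ≈ 3690.500000.

E[X] = 7381/2 = 3690.500000.


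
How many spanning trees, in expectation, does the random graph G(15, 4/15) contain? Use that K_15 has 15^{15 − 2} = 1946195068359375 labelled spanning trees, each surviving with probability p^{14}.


K_15 has 15^{15 − 2} = 1946195068359375 labelled spanning trees.
For each such spanning tree H, let X_H = 1 if all 14 edges of H are present in G. Then P[X_H = 1] = p^{14} = (4/15)^{14} = 268435456/29192926025390625.
By linearity of expectation: E[X] = Σ_H E[X_H] = 1946195068359375 · p^{14} = 1946195068359375 · 268435456/29192926025390625 = 268435456/15.
Numerically: E[X] ≈ 1.79e+07.

E[X] = 1946195068359375 · (4/15)^{14} = 268435456/15 ≈ 1.79e+07.


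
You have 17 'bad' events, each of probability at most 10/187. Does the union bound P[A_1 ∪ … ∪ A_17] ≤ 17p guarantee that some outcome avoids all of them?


Union bound: P[∪_{i=1}^{17} A_i] ≤ Σ_i P[A_i] ≤ 17·p = 17·(10/187) = 10/11.
Numerically: 10/11 ≈ 0.9091.
Is 10/11 < 1? YES.
Since P[∪ A_i] ≤ 10/11 < 1, the complement has P[∩ A_i^c] ≥ 1 − 10/11 = 1/11 > 0, so some outcome avoids every A_i.

17·p = 10/11 ≈ 0.9091; existence CERTIFIED by the union bound.


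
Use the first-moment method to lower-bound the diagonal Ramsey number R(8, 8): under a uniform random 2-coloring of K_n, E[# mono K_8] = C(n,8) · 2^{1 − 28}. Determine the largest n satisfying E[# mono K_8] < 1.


We need C(n, 8) · 2^{1 − 28} < 1, i.e. C(n, 8) < 2^{28 − 1} = 134217728.
Check values of n near the boundary:
  n = 36: C(36, 8) = 30260340; 30260340 < 134217728? YES
  n = 37: C(37, 8) = 38608020; 38608020 < 134217728? YES
  n = 38: C(38, 8) = 48903492; 48903492 < 134217728? YES
  n = 39: C(39, 8) = 61523748; 61523748 < 134217728? YES
  n = 40: C(40, 8) = 76904685; 76904685 < 134217728? YES
  n = 41: C(41, 8) = 95548245; 95548245 < 134217728? YES
  n = 42: C(42, 8) = 118030185; 118030185 < 134217728? YES
  n = 43: C(43, 8) = 145008513; 145008513 < 134217728? NO
The largest n with C(n, 8) < 134217728 is n = 42 (where E[X] = 118030185/134217728 ≈ 0.8794). Hence R(8, 8) > 42, i.e. R(8, 8) ≥ 43.

Largest n = 42; hence R(8, 8) > 42.


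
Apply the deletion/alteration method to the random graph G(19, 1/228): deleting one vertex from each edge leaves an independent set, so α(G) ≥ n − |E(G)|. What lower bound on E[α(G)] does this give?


E[|E(G)|] = C(19, 2)·p = 171 · (1/228) = 3/4.
E[α(G)] ≥ n − E[|E(G)|] = 19 − 3/4 = 73/4.
Numerically: ≈ 18.25000.
(This is only a lower bound; the true E[α(G)] may be larger.)

E[α(G)] ≥ 73/4 ≈ 18.25000.


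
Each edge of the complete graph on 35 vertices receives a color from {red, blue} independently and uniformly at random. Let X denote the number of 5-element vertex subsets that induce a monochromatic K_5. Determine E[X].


Let X = Σ_S X_S over the C(35, 5) = 324632 subsets S of size 5, where X_S = 1 if the K_5 on S is monochromatic.
For a fixed S, the K_5 on S has C(5, 2) = 10 edges. P[all 10 edges red] = (1/2)^10, and likewise for blue, so P[monochromatic] = 2·(1/2)^10 = 2^{1 − 10} = 1/512.
Summing: E[X] = C(35, 5) · 2^{1 − 10} = 324632 · 1/512 = 40579/64.
Numerically: E[X] ≈ 634.04688.

E[X] = C(35,5)·2^(1−C(5,2)) = 40579/64 ≈ 634.04688.


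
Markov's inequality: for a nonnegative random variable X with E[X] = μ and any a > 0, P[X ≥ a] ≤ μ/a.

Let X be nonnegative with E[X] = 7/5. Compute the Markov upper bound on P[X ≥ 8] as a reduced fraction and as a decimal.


μ = E[X] = 7/5, a = 8.
Markov: P[X ≥ 8] ≤ μ/a = (7/5)/8 = 7/40.
Numerically: ≈ 0.1750.
(Since a = 8 > μ = 1.4000, the bound 7/40 is < 1 and informative.)

P[X ≥ 8] ≤ 7/40 ≈ 0.1750.


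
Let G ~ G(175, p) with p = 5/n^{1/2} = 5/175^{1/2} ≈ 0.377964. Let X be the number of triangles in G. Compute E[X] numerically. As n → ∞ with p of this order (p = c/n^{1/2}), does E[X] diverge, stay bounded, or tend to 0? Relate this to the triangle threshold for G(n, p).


Number of potential triangles: C(175, 3) = 877975.
Each occurs with probability p³ ≈ (0.377964)³ ≈ 5.39949247e-02.
By linearity: E[X] = C(175, 3)·p³ ≈ 877975 · 5.39949247e-02 ≈ 47406.194027.
Since α = 1/2 < 1, p = c/n^{1/2} ≫ 1/n is above the triangle threshold p ~ 1/n. Asymptotically E[X] ~ (c³/6)·n^{3(1−α)} = (5³/6)·n^{1.5} → ∞; triangles are abundant w.h.p.

E[X] ≈ 47406.194027; in regime p = Θ(1/n^{1/2}) E[X] diverges (above the triangle threshold p ~ 1/n).


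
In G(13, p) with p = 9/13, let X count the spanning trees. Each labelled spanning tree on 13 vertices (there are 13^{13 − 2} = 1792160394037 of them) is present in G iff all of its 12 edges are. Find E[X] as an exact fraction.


K_13 has 13^{13 − 2} = 1792160394037 labelled spanning trees.
For each such spanning tree H, let X_H = 1 if all 12 edges of H are present in G. Then P[X_H = 1] = p^{12} = (9/13)^{12} = 282429536481/23298085122481.
By linearity of expectation: E[X] = Σ_H E[X_H] = 1792160394037 · p^{12} = 1792160394037 · 282429536481/23298085122481 = 282429536481/13.
Numerically: E[X] ≈ 2.17e+10.

E[X] = 1792160394037 · (9/13)^{12} = 282429536481/13 ≈ 2.17e+10.


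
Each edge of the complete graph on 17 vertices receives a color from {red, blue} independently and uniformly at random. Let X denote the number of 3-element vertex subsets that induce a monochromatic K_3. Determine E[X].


Let X = Σ_S X_S over the C(17, 3) = 680 subsets S of size 3, where X_S = 1 if the K_3 on S is monochromatic.
For a fixed S, the K_3 on S has C(3, 2) = 3 edges. P[all 3 edges red] = (1/2)^3, and likewise for blue, so P[monochromatic] = 2·(1/2)^3 = 2^{1 − 3} = 1/4.
Summing: E[X] = C(17, 3) · 2^{1 − 3} = 680 · 1/4 = 170.
Numerically: E[X] ≈ 170.0000.

E[X] = C(17,3)·2^(1−C(3,2)) = 170 ≈ 170.0000.


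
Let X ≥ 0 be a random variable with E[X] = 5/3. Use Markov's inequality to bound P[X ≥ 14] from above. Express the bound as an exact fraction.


μ = E[X] = 5/3, a = 14.
Markov: P[X ≥ 14] ≤ μ/a = (5/3)/14 = 5/42.
Numerically: ≈ 0.1190.
(Since a = 14 > μ = 1.6667, the bound 5/42 is < 1 and informative.)

P[X ≥ 14] ≤ 5/42 ≈ 0.1190.


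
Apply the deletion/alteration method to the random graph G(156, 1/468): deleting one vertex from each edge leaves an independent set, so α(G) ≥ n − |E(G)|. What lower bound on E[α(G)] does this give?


E[|E(G)|] = C(156, 2)·p = 12090 · (1/468) = 155/6.
E[α(G)] ≥ n − E[|E(G)|] = 156 − 155/6 = 781/6.
Numerically: ≈ 130.166667.
(This is only a lower bound; the true E[α(G)] may be larger.)

E[α(G)] ≥ 781/6 ≈ 130.166667.


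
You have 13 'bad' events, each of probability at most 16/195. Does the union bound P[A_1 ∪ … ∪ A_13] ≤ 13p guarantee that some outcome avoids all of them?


Union bound: P[∪_{i=1}^{13} A_i] ≤ Σ_i P[A_i] ≤ 13·p = 13·(16/195) = 16/15.
Numerically: 16/15 ≈ 1.06667.
Is 16/15 < 1? NO.
Since the bound 16/15 is ≥ 1, the union bound is uninformative here; it does NOT by itself certify existence.

13·p = 16/15 ≈ 1.06667; existence NOT certified by the union bound.


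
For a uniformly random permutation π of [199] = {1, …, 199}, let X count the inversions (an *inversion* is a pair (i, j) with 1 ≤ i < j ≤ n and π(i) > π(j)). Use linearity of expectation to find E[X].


Write X = Σ X_I over the C(199, 2) = 19701 pairs i < j, with X_I the indicator of one inversion.
There are 19701 indicators.
For each fixed pair i < j, the values π(i) and π(j) are two distinct elements of {1, …, 199} in uniformly random order; by symmetry P[π(i) > π(j)] = 1/2.
By linearity: E[X] = 19701 · (1/2) = C(199, 2) · (1/2) = 19701/2 = 19701/2 ≈ 9850.500000.

E[X] = 19701/2 = 9850.500000.


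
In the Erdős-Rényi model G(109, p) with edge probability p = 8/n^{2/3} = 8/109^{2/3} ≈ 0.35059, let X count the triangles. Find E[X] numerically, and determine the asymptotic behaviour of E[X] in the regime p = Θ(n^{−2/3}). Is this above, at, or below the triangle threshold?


Number of potential triangles: C(109, 3) = 209934.
Each occurs with probability p³ ≈ (0.35059)³ ≈ 4.3094016e-02.
By linearity: E[X] = C(109, 3)·p³ ≈ 209934 · 4.3094016e-02 ≈ 9046.89908.
Since α = 2/3 < 1, p = c/n^{2/3} ≫ 1/n is above the triangle threshold p ~ 1/n. Asymptotically E[X] ~ (c³/6)·n^{3(1−α)} = (8³/6)·n^{1} → ∞; triangles are abundant w.h.p.

E[X] ≈ 9046.89908; in regime p = Θ(1/n^{2/3}) E[X] diverges (above the triangle threshold p ~ 1/n).


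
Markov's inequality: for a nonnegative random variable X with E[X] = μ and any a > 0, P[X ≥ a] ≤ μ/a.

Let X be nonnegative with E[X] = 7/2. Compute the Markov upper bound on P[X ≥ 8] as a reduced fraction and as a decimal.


μ = E[X] = 7/2, a = 8.
Markov: P[X ≥ 8] ≤ μ/a = (7/2)/8 = 7/16.
Numerically: ≈ 0.437500.
(Since a = 8 > μ = 3.500000, the bound 7/16 is < 1 and informative.)

P[X ≥ 8] ≤ 7/16 ≈ 0.437500.


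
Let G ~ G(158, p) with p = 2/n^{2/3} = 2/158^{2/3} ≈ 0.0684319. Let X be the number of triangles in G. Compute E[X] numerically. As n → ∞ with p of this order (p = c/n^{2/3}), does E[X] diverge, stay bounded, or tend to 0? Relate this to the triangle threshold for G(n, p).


Number of potential triangles: C(158, 3) = 644956.
Each occurs with probability p³ ≈ (0.0684319)³ ≈ 3.20461465e-04.
By linearity: E[X] = C(158, 3)·p³ ≈ 644956 · 3.20461465e-04 ≈ 206.683544.
Since α = 2/3 < 1, p = c/n^{2/3} ≫ 1/n is above the triangle threshold p ~ 1/n. Asymptotically E[X] ~ (c³/6)·n^{3(1−α)} = (2³/6)·n^{1} → ∞; triangles are abundant w.h.p.

E[X] ≈ 206.683544; in regime p = Θ(1/n^{2/3}) E[X] diverges (above the triangle threshold p ~ 1/n).


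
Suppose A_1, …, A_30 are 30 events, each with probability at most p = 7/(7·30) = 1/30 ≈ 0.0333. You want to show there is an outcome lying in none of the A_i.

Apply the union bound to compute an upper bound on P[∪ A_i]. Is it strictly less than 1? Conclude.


Union bound: P[∪_{i=1}^{30} A_i] ≤ Σ_i P[A_i] ≤ 30·p = 30·(1/30) = 1.
Numerically: 1 ≈ 1.0000.
Is 1 < 1? NO.
Since the bound 1 is ≥ 1, the union bound is uninformative here; it does NOT by itself certify existence.

30·p = 1 ≈ 1.0000; existence NOT certified by the union bound.


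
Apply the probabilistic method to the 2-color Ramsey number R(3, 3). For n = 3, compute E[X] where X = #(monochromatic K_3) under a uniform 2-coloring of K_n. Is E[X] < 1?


E[X] = C(3, 3) · 2^{1 − 3} = 1 · 2^{−2} = 1/4.
As a reduced fraction: E[X] = 1/4 ≈ 0.250000.
Is E[X] < 1? YES.
Since E[X] < 1, there exists a 2-coloring of K_{3} with no monochromatic K_3; hence R(3, 3) > 3.

E[X] = 1/4 ≈ 0.250000; E[X] < 1, so R(3, 3) > 3.


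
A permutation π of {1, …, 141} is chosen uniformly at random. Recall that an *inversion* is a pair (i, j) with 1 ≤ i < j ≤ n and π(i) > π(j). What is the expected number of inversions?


Write X = Σ X_I over the C(141, 2) = 9870 pairs i < j, with X_I the indicator of one inversion.
There are 9870 indicators.
For each fixed pair i < j, the values π(i) and π(j) are two distinct elements of {1, …, 141} in uniformly random order; by symmetry P[π(i) > π(j)] = 1/2.
By linearity: E[X] = 9870 · (1/2) = C(141, 2) · (1/2) = 9870/2 = 4935 ≈ 4935.000000.

E[X] = 4935 = 4935.000000.


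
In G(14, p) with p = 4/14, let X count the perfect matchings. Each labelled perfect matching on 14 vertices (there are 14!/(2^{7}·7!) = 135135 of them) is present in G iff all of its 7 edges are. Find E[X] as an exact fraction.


K_14 has 14!/(2^{7}·7!) = 135135 labelled perfect matchings.
For each such perfect matching H, let X_H = 1 if all 7 edges of H are present in G. Then P[X_H = 1] = p^{7} = (2/7)^{7} = 128/823543.
By linearity: E[X] = Σ_H E[X_H] = 135135 · p^{7} = 135135 · 128/823543 = 2471040/117649.
Numerically: E[X] ≈ 21.003.

E[X] = 135135 · (2/7)^{7} = 2471040/117649 ≈ 21.003.


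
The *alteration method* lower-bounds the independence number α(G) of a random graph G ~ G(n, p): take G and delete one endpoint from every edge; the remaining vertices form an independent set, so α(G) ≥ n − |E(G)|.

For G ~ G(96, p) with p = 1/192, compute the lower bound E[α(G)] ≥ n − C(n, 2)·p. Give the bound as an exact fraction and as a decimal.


E[|E(G)|] = C(96, 2)·p = 4560 · (1/192) = 95/4.
E[α(G)] ≥ n − E[|E(G)|] = 96 − 95/4 = 289/4.
Numerically: ≈ 72.2500.
(This is only a lower bound; the true E[α(G)] may be larger.)

E[α(G)] ≥ 289/4 ≈ 72.2500.


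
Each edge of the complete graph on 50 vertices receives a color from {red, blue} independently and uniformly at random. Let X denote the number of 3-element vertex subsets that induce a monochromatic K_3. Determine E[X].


Let X = Σ_S X_S over the C(50, 3) = 19600 subsets S of size 3, where X_S = 1 if the K_3 on S is monochromatic.
For a fixed S, the K_3 on S has C(3, 2) = 3 edges. P[all 3 edges red] = (1/2)^3, and likewise for blue, so P[monochromatic] = 2·(1/2)^3 = 2^{1 − 3} = 1/4.
Summing: E[X] = C(50, 3) · 2^{1 − 3} = 19600 · 1/4 = 4900.
Numerically: E[X] ≈ 4900.00000.

E[X] = C(50,3)·2^(1−C(3,2)) = 4900 ≈ 4900.00000.


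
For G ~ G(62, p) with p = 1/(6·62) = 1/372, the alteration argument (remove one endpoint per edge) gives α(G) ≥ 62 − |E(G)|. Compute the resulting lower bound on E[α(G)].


E[|E(G)|] = C(62, 2)·p = 1891 · (1/372) = 61/12.
E[α(G)] ≥ n − E[|E(G)|] = 62 − 61/12 = 683/12.
Numerically: ≈ 56.916667.
(This is only a lower bound; the true E[α(G)] may be larger.)

E[α(G)] ≥ 683/12 ≈ 56.916667.


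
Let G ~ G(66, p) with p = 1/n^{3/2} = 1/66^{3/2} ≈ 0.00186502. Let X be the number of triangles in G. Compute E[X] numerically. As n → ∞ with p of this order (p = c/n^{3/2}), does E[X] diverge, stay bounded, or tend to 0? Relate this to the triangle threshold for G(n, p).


Number of potential triangles: C(66, 3) = 45760.
Each occurs with probability p³ ≈ (0.00186502)³ ≈ 6.48712535e-09.
By linearity: E[X] = C(66, 3)·p³ ≈ 45760 · 6.48712535e-09 ≈ 0.000297.
Since α = 3/2 > 1, p = c/n^{3/2} = o(1/n) is below the triangle threshold p ~ 1/n. Asymptotically E[X] ~ (c³/6)·n^{3(1−α)} = (1³/6)·n^{-1.5} → 0, so by Markov's inequality G has no triangles w.h.p.

E[X] ≈ 0.000297; in regime p = Θ(1/n^{3/2}) E[X] tends to 0 (below the triangle threshold p ~ 1/n).


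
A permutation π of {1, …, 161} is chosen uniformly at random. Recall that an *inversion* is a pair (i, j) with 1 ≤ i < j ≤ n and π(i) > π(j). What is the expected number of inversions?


Write X = Σ X_I over the C(161, 2) = 12880 pairs i < j, with X_I the indicator of one inversion.
There are 12880 indicators.
For each fixed pair i < j, the values π(i) and π(j) are two distinct elements of {1, …, 161} in uniformly random order; by symmetry P[π(i) > π(j)] = 1/2.
By linearity: E[X] = 12880 · (1/2) = C(161, 2) · (1/2) = 12880/2 = 6440 ≈ 6440.00000.

E[X] = 6440 = 6440.00000.


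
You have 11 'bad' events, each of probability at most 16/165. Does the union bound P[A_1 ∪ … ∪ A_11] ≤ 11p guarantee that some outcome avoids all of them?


Union bound: P[∪_{i=1}^{11} A_i] ≤ Σ_i P[A_i] ≤ 11·p = 11·(16/165) = 16/15.
Numerically: 16/15 ≈ 1.0666667.
Is 16/15 < 1? NO.
Since the bound 16/15 is ≥ 1, the union bound is uninformative here; it does NOT by itself certify existence.

11·p = 16/15 ≈ 1.0666667; existence NOT certified by the union bound.


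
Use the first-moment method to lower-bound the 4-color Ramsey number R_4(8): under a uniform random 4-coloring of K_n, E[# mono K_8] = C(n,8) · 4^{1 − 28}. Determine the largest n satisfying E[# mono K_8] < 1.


We need C(n, 8) · 4^{1 − 28} < 1, i.e. C(n, 8) < 4^{28 − 1} = 18014398509481984.
Check values of n near the boundary:
  n = 404: C(404, 8) = 16415071523485570; 16415071523485570 < 18014398509481984? YES
  n = 405: C(405, 8) = 16745853821188050; 16745853821188050 < 18014398509481984? YES
  n = 406: C(406, 8) = 17082453897995850; 17082453897995850 < 18014398509481984? YES
  n = 407: C(407, 8) = 17424959239309050; 17424959239309050 < 18014398509481984? YES
  n = 408: C(408, 8) = 17773458424095231; 17773458424095231 < 18014398509481984? YES
  n = 409: C(409, 8) = 18128041135797879; 18128041135797879 < 18014398509481984? NO
  n = 410: C(410, 8) = 18488798173326195; 18488798173326195 < 18014398509481984? NO
The largest n with C(n, 8) < 18014398509481984 is n = 408 (where E[X] = 17773458424095231/18014398509481984 ≈ 0.9866251). Hence R_4(8) > 408, i.e. R_4(8) ≥ 409.

Largest n = 408; hence R_4(8) > 408.


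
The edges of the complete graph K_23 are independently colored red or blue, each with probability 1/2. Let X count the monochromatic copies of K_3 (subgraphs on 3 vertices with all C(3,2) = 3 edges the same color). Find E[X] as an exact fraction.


Let X = Σ_S X_S over the C(23, 3) = 1771 subsets S of size 3, where X_S = 1 if the K_3 on S is monochromatic.
For a fixed S, the K_3 on S has C(3, 2) = 3 edges. P[all 3 edges red] = (1/2)^3, and likewise for blue, so P[monochromatic] = 2·(1/2)^3 = 2^{1 − 3} = 1/4.
Summing: E[X] = C(23, 3) · 2^{1 − 3} = 1771 · 1/4 = 1771/4.
Numerically: E[X] ≈ 442.75000.

E[X] = C(23,3)·2^(1−C(3,2)) = 1771/4 ≈ 442.75000.


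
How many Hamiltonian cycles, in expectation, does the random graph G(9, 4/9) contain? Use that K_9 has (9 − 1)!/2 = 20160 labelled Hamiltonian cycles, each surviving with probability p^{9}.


K_9 has (9 − 1)!/2 = 20160 labelled Hamiltonian cycles.
For each such Hamiltonian cycle H, let X_H = 1 if all 9 edges of H are present in G. Then P[X_H = 1] = p^{9} = (4/9)^{9} = 262144/387420489.
Summing the indicators: E[X] = Σ_H E[X_H] = 20160 · p^{9} = 20160 · 262144/387420489 = 587202560/43046721.
Numerically: E[X] ≈ 13.64.

E[X] = 20160 · (4/9)^{9} = 587202560/43046721 ≈ 13.64.


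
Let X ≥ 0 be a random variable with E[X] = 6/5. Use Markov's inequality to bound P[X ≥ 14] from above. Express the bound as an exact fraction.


μ = E[X] = 6/5, a = 14.
Markov: P[X ≥ 14] ≤ μ/a = (6/5)/14 = 3/35.
Numerically: ≈ 0.085714.
(Since a = 14 > μ = 1.200000, the bound 3/35 is < 1 and informative.)

P[X ≥ 14] ≤ 3/35 ≈ 0.085714.


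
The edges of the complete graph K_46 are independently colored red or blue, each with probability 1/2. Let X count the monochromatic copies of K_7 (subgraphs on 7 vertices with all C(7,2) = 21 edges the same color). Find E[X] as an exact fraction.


Let X = Σ_S X_S over the C(46, 7) = 53524680 subsets S of size 7, where X_S = 1 if the K_7 on S is monochromatic.
For a fixed S, the K_7 on S has C(7, 2) = 21 edges. P[all 21 edges red] = (1/2)^21, and likewise for blue, so P[monochromatic] = 2·(1/2)^21 = 2^{1 − 21} = 1/1048576.
Summing: E[X] = C(46, 7) · 2^{1 − 21} = 53524680 · 1/1048576 = 6690585/131072.
Numerically: E[X] ≈ 51.0451.

E[X] = C(46,7)·2^(1−C(7,2)) = 6690585/131072 ≈ 51.0451.


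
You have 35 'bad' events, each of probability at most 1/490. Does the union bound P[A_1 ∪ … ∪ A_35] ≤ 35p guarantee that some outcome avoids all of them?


Union bound: P[∪_{i=1}^{35} A_i] ≤ Σ_i P[A_i] ≤ 35·p = 35·(1/490) = 1/14.
Numerically: 1/14 ≈ 0.071.
Is 1/14 < 1? YES.
Since P[∪ A_i] ≤ 1/14 < 1, the complement has P[∩ A_i^c] ≥ 1 − 1/14 = 13/14 > 0, so some outcome avoids every A_i.

35·p = 1/14 ≈ 0.071; existence CERTIFIED by the union bound.


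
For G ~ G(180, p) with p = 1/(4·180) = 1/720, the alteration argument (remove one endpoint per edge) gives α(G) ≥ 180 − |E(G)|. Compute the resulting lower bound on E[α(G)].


E[|E(G)|] = C(180, 2)·p = 16110 · (1/720) = 179/8.
E[α(G)] ≥ n − E[|E(G)|] = 180 − 179/8 = 1261/8.
Numerically: ≈ 157.625000.
(This is only a lower bound; the true E[α(G)] may be larger.)

E[α(G)] ≥ 1261/8 ≈ 157.625000.


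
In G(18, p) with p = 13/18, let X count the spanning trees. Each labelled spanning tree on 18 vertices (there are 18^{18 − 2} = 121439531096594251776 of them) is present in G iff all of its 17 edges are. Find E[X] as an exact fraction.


K_18 has 18^{18 − 2} = 121439531096594251776 labelled spanning trees.
For each such spanning tree H, let X_H = 1 if all 17 edges of H are present in G. Then P[X_H = 1] = p^{17} = (13/18)^{17} = 8650415919381337933/2185911559738696531968.
By linearity: E[X] = Σ_H E[X_H] = 121439531096594251776 · p^{17} = 121439531096594251776 · 8650415919381337933/2185911559738696531968 = 8650415919381337933/18.
Numerically: E[X] ≈ 4.80579e+17.

E[X] = 121439531096594251776 · (13/18)^{17} = 8650415919381337933/18 ≈ 4.80579e+17.


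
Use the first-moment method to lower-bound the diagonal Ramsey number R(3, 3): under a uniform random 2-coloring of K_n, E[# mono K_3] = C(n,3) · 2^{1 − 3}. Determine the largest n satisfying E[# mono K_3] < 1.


We need C(n, 3) · 2^{1 − 3} < 1, i.e. C(n, 3) < 2^{3 − 1} = 4.
Check values of n near the boundary:
  n = 3: C(3, 3) = 1; 1 < 4? YES
  n = 4: C(4, 3) = 4; 4 < 4? NO
  n = 5: C(5, 3) = 10; 10 < 4? NO
  n = 6: C(6, 3) = 20; 20 < 4? NO
The largest n with C(n, 3) < 4 is n = 3 (where E[X] = 1/4 ≈ 0.2500). Hence R(3, 3) > 3, i.e. R(3, 3) ≥ 4.

Largest n = 3; hence R(3, 3) > 3.


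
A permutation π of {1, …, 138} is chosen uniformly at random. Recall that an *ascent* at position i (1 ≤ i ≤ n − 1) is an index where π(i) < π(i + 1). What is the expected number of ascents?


Write X = Σ X_I over i = 1, …, 137, with X_I the indicator of one ascent.
There are 137 indicators.
For each fixed i, the pair (π(i), π(i+1)) is a uniformly random ordered pair of distinct values from {1, …, 138}; by symmetry P[π(i) < π(i+1)] = 1/2.
By linearity: E[X] = 137 · (1/2) = (138 − 1) · (1/2) = 137/2 ≈ 68.50000.

E[X] = 137/2 = 68.50000.


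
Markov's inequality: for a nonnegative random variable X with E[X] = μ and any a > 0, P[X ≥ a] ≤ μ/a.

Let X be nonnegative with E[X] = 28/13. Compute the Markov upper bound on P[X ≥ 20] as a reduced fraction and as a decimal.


μ = E[X] = 28/13, a = 20.
Markov: P[X ≥ 20] ≤ μ/a = (28/13)/20 = 7/65.
Numerically: ≈ 0.10769.
(Since a = 20 > μ = 2.15385, the bound 7/65 is < 1 and informative.)

P[X ≥ 20] ≤ 7/65 ≈ 0.10769.


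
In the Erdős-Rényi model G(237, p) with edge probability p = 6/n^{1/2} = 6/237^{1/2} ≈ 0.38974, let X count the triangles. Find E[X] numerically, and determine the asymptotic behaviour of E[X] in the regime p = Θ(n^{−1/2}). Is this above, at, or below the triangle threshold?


Number of potential triangles: C(237, 3) = 2190670.
Each occurs with probability p³ ≈ (0.38974)³ ≈ 5.9201298e-02.
By linearity: E[X] = C(237, 3)·p³ ≈ 2190670 · 5.9201298e-02 ≈ 129690.50848.
Since α = 1/2 < 1, p = c/n^{1/2} ≫ 1/n is above the triangle threshold p ~ 1/n. Asymptotically E[X] ~ (c³/6)·n^{3(1−α)} = (6³/6)·n^{1.5} → ∞; triangles are abundant w.h.p.

E[X] ≈ 129690.50848; in regime p = Θ(1/n^{1/2}) E[X] diverges (above the triangle threshold p ~ 1/n).


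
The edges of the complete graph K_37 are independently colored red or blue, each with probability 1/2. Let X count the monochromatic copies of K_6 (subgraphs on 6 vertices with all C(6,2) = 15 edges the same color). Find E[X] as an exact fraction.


Let X = Σ_S X_S over the C(37, 6) = 2324784 subsets S of size 6, where X_S = 1 if the K_6 on S is monochromatic.
For a fixed S, the K_6 on S has C(6, 2) = 15 edges. P[all 15 edges red] = (1/2)^15, and likewise for blue, so P[monochromatic] = 2·(1/2)^15 = 2^{1 − 15} = 1/16384.
Summing: E[X] = C(37, 6) · 2^{1 − 15} = 2324784 · 1/16384 = 145299/1024.
Numerically: E[X] ≈ 141.893555.

E[X] = C(37,6)·2^(1−C(6,2)) = 145299/1024 ≈ 141.893555.


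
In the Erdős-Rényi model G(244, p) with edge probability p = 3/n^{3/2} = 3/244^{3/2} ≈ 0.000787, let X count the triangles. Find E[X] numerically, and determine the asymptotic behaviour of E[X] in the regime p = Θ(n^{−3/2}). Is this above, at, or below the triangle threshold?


Number of potential triangles: C(244, 3) = 2391444.
Each occurs with probability p³ ≈ (0.000787)³ ≈ 4.87651e-10.
By linearity: E[X] = C(244, 3)·p³ ≈ 2391444 · 4.87651e-10 ≈ 0.001.
Since α = 3/2 > 1, p = c/n^{3/2} = o(1/n) is below the triangle threshold p ~ 1/n. Asymptotically E[X] ~ (c³/6)·n^{3(1−α)} = (3³/6)·n^{-1.5} → 0, so by Markov's inequality G has no triangles w.h.p.

E[X] ≈ 0.001; in regime p = Θ(1/n^{3/2}) E[X] tends to 0 (below the triangle threshold p ~ 1/n).


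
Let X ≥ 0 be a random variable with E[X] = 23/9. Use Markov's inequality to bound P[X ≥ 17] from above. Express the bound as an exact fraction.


μ = E[X] = 23/9, a = 17.
Markov: P[X ≥ 17] ≤ μ/a = (23/9)/17 = 23/153.
Numerically: ≈ 0.15033.
(Since a = 17 > μ = 2.55556, the bound 23/153 is < 1 and informative.)

P[X ≥ 17] ≤ 23/153 ≈ 0.15033.


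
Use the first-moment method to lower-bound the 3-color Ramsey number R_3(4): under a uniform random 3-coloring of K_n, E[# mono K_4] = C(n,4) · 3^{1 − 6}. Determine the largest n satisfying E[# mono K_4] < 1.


We need C(n, 4) · 3^{1 − 6} < 1, i.e. C(n, 4) < 3^{6 − 1} = 243.
Check values of n near the boundary:
  n = 7: C(7, 4) = 35; 35 < 243? YES
  n = 8: C(8, 4) = 70; 70 < 243? YES
  n = 9: C(9, 4) = 126; 126 < 243? YES
  n = 10: C(10, 4) = 210; 210 < 243? YES
  n = 11: C(11, 4) = 330; 330 < 243? NO
The largest n with C(n, 4) < 243 is n = 10 (where E[X] = 70/81 ≈ 0.8642). Hence R_3(4) > 10, i.e. R_3(4) ≥ 11.

Largest n = 10; hence R_3(4) > 10.


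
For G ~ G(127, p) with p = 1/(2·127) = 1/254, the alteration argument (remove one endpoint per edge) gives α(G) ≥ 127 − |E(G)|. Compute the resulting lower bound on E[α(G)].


E[|E(G)|] = C(127, 2)·p = 8001 · (1/254) = 63/2.
E[α(G)] ≥ n − E[|E(G)|] = 127 − 63/2 = 191/2.
Numerically: ≈ 95.5000.
(This is only a lower bound; the true E[α(G)] may be larger.)

E[α(G)] ≥ 191/2 ≈ 95.5000.


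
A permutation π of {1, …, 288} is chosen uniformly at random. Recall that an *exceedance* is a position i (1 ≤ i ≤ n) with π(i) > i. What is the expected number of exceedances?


Write X = Σ_{i=1}^{288} X_i, where X_i = 1_{π(i) > i}.
For each fixed i, π(i) is uniform over {1, …, 288} (marginal of a uniform permutation), so P[π(i) > i] = (n − i)/n. Summing: Σ_{i=1}^{288} (n − i)/n = (0 + 1 + … + 287)/288 = 288(288 − 1)/(2·288) = (288 − 1)/2.
Hence E[X] = Σ_{i=1}^{288} (288 − i)/288 = 287/2 ≈ 143.5000.

E[X] = 287/2 = 143.5000.


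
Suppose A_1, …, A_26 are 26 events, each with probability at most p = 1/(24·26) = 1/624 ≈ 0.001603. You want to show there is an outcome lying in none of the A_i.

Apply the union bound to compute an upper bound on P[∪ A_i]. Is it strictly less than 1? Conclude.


Union bound: P[∪_{i=1}^{26} A_i] ≤ Σ_i P[A_i] ≤ 26·p = 26·(1/624) = 1/24.
Numerically: 1/24 ≈ 0.041667.
Is 1/24 < 1? YES.
Since P[∪ A_i] ≤ 1/24 < 1, the complement has P[∩ A_i^c] ≥ 1 − 1/24 = 23/24 > 0, so some outcome avoids every A_i.

26·p = 1/24 ≈ 0.041667; existence CERTIFIED by the union bound.


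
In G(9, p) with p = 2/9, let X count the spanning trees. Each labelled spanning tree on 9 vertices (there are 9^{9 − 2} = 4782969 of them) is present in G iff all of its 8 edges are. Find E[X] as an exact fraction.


K_9 has 9^{9 − 2} = 4782969 labelled spanning trees.
For each such spanning tree H, let X_H = 1 if all 8 edges of H are present in G. Then P[X_H = 1] = p^{8} = (2/9)^{8} = 256/43046721.
By linearity of expectation: E[X] = Σ_H E[X_H] = 4782969 · p^{8} = 4782969 · 256/43046721 = 256/9.
Numerically: E[X] ≈ 28.44.

E[X] = 4782969 · (2/9)^{8} = 256/9 ≈ 28.44.


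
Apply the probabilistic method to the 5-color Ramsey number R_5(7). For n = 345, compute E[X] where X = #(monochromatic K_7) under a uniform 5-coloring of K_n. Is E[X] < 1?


E[X] = C(345, 7) · 5^{1 − 21} = 108567596033820 · 5^{−20} = 108567596033820/95367431640625.
As a reduced fraction: E[X] = 21713519206764/19073486328125 ≈ 1.1384138.
Is E[X] < 1? NO.
Since E[X] ≥ 1, the first-moment bound is inconclusive at n = 345; it does NOT by itself certify R_5(7) > 345.

E[X] = 21713519206764/19073486328125 ≈ 1.1384138; E[X] ≥ 1; first-moment method inconclusive here.


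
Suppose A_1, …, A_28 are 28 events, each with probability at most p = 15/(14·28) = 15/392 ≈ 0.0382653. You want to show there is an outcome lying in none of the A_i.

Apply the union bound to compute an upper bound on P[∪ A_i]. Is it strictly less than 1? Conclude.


Union bound: P[∪_{i=1}^{28} A_i] ≤ Σ_i P[A_i] ≤ 28·p = 28·(15/392) = 15/14.
Numerically: 15/14 ≈ 1.0714286.
Is 15/14 < 1? NO.
Since the bound 15/14 is ≥ 1, the union bound is uninformative here; it does NOT by itself certify existence.

28·p = 15/14 ≈ 1.0714286; existence NOT certified by the union bound.


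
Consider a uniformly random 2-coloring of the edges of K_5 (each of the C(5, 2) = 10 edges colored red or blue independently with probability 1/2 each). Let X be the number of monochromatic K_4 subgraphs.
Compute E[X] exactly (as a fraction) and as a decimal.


Let X = Σ_S X_S over the C(5, 4) = 5 subsets S of size 4, where X_S = 1 if the K_4 on S is monochromatic.
For a fixed S, the K_4 on S has C(4, 2) = 6 edges. P[all 6 edges red] = (1/2)^6, and likewise for blue, so P[monochromatic] = 2·(1/2)^6 = 2^{1 − 6} = 1/32.
By linearity: E[X] = C(5, 4) · 2^{1 − 6} = 5 · 1/32 = 5/32.
Numerically: E[X] ≈ 0.15625.

E[X] = C(5,4)·2^(1−C(4,2)) = 5/32 ≈ 0.15625.


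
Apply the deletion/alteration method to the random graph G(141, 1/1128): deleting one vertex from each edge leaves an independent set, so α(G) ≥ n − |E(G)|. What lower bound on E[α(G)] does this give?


E[|E(G)|] = C(141, 2)·p = 9870 · (1/1128) = 35/4.
E[α(G)] ≥ n − E[|E(G)|] = 141 − 35/4 = 529/4.
Numerically: ≈ 132.2500.
(This is only a lower bound; the true E[α(G)] may be larger.)

E[α(G)] ≥ 529/4 ≈ 132.2500.


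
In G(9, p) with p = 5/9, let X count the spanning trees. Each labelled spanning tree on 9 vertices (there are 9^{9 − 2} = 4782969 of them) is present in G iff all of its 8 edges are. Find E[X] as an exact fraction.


K_9 has 9^{9 − 2} = 4782969 labelled spanning trees.
For each such spanning tree H, let X_H = 1 if all 8 edges of H are present in G. Then P[X_H = 1] = p^{8} = (5/9)^{8} = 390625/43046721.
By linearity: E[X] = Σ_H E[X_H] = 4782969 · p^{8} = 4782969 · 390625/43046721 = 390625/9.
Numerically: E[X] ≈ 43402.8.

E[X] = 4782969 · (5/9)^{8} = 390625/9 ≈ 43402.8.


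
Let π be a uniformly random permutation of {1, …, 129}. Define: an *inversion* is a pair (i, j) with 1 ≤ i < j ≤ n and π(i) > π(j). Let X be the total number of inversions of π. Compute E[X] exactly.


Write X = Σ X_I over the C(129, 2) = 8256 pairs i < j, with X_I the indicator of one inversion.
There are 8256 indicators.
For each fixed pair i < j, the values π(i) and π(j) are two distinct elements of {1, …, 129} in uniformly random order; by symmetry P[π(i) > π(j)] = 1/2.
By linearity: E[X] = 8256 · (1/2) = C(129, 2) · (1/2) = 8256/2 = 4128 ≈ 4128.000.

E[X] = 4128 = 4128.000.


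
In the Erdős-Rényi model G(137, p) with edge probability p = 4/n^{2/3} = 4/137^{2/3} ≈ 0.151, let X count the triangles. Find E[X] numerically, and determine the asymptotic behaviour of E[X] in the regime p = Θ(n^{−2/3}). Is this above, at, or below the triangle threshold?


Number of potential triangles: C(137, 3) = 419220.
Each occurs with probability p³ ≈ (0.151)³ ≈ 3.40988e-03.
By linearity: E[X] = C(137, 3)·p³ ≈ 419220 · 3.40988e-03 ≈ 1429.489.
Since α = 2/3 < 1, p = c/n^{2/3} ≫ 1/n is above the triangle threshold p ~ 1/n. Asymptotically E[X] ~ (c³/6)·n^{3(1−α)} = (4³/6)·n^{1} → ∞; triangles are abundant w.h.p.

E[X] ≈ 1429.489; in regime p = Θ(1/n^{2/3}) E[X] diverges (above the triangle threshold p ~ 1/n).


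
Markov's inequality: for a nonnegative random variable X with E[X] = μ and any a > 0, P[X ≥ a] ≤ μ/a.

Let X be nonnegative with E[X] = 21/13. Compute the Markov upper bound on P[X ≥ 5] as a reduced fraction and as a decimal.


μ = E[X] = 21/13, a = 5.
Markov: P[X ≥ 5] ≤ μ/a = (21/13)/5 = 21/65.
Numerically: ≈ 0.323077.
(Since a = 5 > μ = 1.615385, the bound 21/65 is < 1 and informative.)

P[X ≥ 5] ≤ 21/65 ≈ 0.323077.


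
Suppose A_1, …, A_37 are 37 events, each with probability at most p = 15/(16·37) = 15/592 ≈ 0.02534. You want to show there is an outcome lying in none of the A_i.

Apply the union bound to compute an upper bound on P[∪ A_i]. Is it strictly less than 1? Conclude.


Union bound: P[∪_{i=1}^{37} A_i] ≤ Σ_i P[A_i] ≤ 37·p = 37·(15/592) = 15/16.
Numerically: 15/16 ≈ 0.93750.
Is 15/16 < 1? YES.
Since P[∪ A_i] ≤ 15/16 < 1, the complement has P[∩ A_i^c] ≥ 1 − 15/16 = 1/16 > 0, so some outcome avoids every A_i.

37·p = 15/16 ≈ 0.93750; existence CERTIFIED by the union bound.


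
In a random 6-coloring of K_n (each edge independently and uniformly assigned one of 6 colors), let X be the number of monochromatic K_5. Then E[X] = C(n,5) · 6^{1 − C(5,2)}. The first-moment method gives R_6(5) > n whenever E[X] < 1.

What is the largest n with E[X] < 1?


We need C(n, 5) · 6^{1 − 10} < 1, i.e. C(n, 5) < 6^{10 − 1} = 10077696.
Check values of n near the boundary:
  n = 62: C(62, 5) = 6471002; 6471002 < 10077696? YES
  n = 63: C(63, 5) = 7028847; 7028847 < 10077696? YES
  n = 64: C(64, 5) = 7624512; 7624512 < 10077696? YES
  n = 65: C(65, 5) = 8259888; 8259888 < 10077696? YES
  n = 66: C(66, 5) = 8936928; 8936928 < 10077696? YES
  n = 67: C(67, 5) = 9657648; 9657648 < 10077696? YES
  n = 68: C(68, 5) = 10424128; 10424128 < 10077696? NO
  n = 69: C(69, 5) = 11238513; 11238513 < 10077696? NO
  n = 70: C(70, 5) = 12103014; 12103014 < 10077696? NO
The largest n with C(n, 5) < 10077696 is n = 67 (where E[X] = 67067/69984 ≈ 0.958). Hence R_6(5) > 67, i.e. R_6(5) ≥ 68.

Largest n = 67; hence R_6(5) > 67.


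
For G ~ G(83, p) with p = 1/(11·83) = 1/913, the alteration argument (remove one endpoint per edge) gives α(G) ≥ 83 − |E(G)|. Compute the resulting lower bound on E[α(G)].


E[|E(G)|] = C(83, 2)·p = 3403 · (1/913) = 41/11.
E[α(G)] ≥ n − E[|E(G)|] = 83 − 41/11 = 872/11.
Numerically: ≈ 79.2727.
(This is only a lower bound; the true E[α(G)] may be larger.)

E[α(G)] ≥ 872/11 ≈ 79.2727.


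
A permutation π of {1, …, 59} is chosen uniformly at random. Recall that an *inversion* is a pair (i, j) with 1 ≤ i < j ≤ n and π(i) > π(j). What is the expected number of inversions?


Write X = Σ X_I over the C(59, 2) = 1711 pairs i < j, with X_I the indicator of one inversion.
There are 1711 indicators.
For each fixed pair i < j, the values π(i) and π(j) are two distinct elements of {1, …, 59} in uniformly random order; by symmetry P[π(i) > π(j)] = 1/2.
By linearity: E[X] = 1711 · (1/2) = C(59, 2) · (1/2) = 1711/2 = 1711/2 ≈ 855.50000.

E[X] = 1711/2 = 855.50000.


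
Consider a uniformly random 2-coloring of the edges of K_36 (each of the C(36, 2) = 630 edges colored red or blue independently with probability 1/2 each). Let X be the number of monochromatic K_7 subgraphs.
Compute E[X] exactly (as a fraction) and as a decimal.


Let X = Σ_S X_S over the C(36, 7) = 8347680 subsets S of size 7, where X_S = 1 if the K_7 on S is monochromatic.
For a fixed S, the K_7 on S has C(7, 2) = 21 edges. P[all 21 edges red] = (1/2)^21, and likewise for blue, so P[monochromatic] = 2·(1/2)^21 = 2^{1 − 21} = 1/1048576.
Summing: E[X] = C(36, 7) · 2^{1 − 21} = 8347680 · 1/1048576 = 260865/32768.
Numerically: E[X] ≈ 7.960968.

E[X] = C(36,7)·2^(1−C(7,2)) = 260865/32768 ≈ 7.960968.


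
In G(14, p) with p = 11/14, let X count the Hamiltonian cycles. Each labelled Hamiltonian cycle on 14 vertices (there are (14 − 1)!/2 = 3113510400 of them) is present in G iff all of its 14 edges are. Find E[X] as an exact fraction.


K_14 has (14 − 1)!/2 = 3113510400 labelled Hamiltonian cycles.
For each such Hamiltonian cycle H, let X_H = 1 if all 14 edges of H are present in G. Then P[X_H = 1] = p^{14} = (11/14)^{14} = 379749833583241/11112006825558016.
Summing the indicators: E[X] = Σ_H E[X_H] = 3113510400 · p^{14} = 3113510400 · 379749833583241/11112006825558016 = 329898174179601037725/3100448333024.
Numerically: E[X] ≈ 1.064e+08.

E[X] = 3113510400 · (11/14)^{14} = 329898174179601037725/3100448333024 ≈ 1.064e+08.


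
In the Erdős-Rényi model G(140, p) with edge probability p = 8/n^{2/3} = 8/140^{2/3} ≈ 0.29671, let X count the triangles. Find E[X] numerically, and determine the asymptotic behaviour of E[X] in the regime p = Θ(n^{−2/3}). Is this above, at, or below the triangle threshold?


Number of potential triangles: C(140, 3) = 447580.
Each occurs with probability p³ ≈ (0.29671)³ ≈ 2.6122449e-02.
By linearity: E[X] = C(140, 3)·p³ ≈ 447580 · 2.6122449e-02 ≈ 11691.88571.
Since α = 2/3 < 1, p = c/n^{2/3} ≫ 1/n is above the triangle threshold p ~ 1/n. Asymptotically E[X] ~ (c³/6)·n^{3(1−α)} = (8³/6)·n^{1} → ∞; triangles are abundant w.h.p.

E[X] ≈ 11691.88571; in regime p = Θ(1/n^{2/3}) E[X] diverges (above the triangle threshold p ~ 1/n).
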